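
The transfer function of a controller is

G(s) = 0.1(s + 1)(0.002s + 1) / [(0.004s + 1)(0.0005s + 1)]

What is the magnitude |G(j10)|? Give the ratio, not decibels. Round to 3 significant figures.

At ω = 10 rad/s:
zero (1 + j10·1) = 1 + j10 → |·| ≈ 10.05, ∠ ≈ 84.29°
zero (1 + j10·0.002) = 1 + j0.02 → |·| ≈ 1.0002, ∠ ≈ 1.15°
pole (1 + j10·0.004) = 1 + j0.04 → |·| ≈ 1.0008, ∠ ≈ 2.29°
pole (1 + j10·0.0005) = 1 + j0.005 → |·| ≈ 1, ∠ ≈ 0.29°
|G| = 0.1 · 10.05 · 1.0002 / (1.0008 · 1) ≈ 1.0044

1.00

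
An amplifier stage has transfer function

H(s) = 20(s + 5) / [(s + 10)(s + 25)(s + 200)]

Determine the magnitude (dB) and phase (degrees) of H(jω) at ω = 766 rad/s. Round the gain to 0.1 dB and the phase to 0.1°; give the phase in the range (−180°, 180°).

-89.6 dB, -163.1°

At s = jω = j766:
zero (s+5): 5 + j766 → |·| = √(5²+766²) = √586781 ≈ 766.02, ∠ = arctan(766/5) ≈ 89.63°
pole (s+10): 10 + j766 → |·| = √(10²+766²) = √586856 ≈ 766.07, ∠ = arctan(766/10) ≈ 89.25°
pole (s+25): 25 + j766 → |·| = √(25²+766²) = √587381 ≈ 766.41, ∠ = arctan(766/25) ≈ 88.13°
pole (s+200): 200 + j766 → |·| = √(200²+766²) = √626756 ≈ 791.68, ∠ = arctan(766/200) ≈ 75.37°
|H| = 20 · 766.02 / 4.6481e+08 ≈ 3.2961e-05
Gain = 20 log₁₀(3.2961e-05) ≈ -89.64 dB
∠H = 89.63° − 252.75° = -163.12°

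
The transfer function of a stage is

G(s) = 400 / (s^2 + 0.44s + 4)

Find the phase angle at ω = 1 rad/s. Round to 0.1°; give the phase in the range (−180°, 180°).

At s = jω = j1:
quadratic: (j1)² + 0.44·j1 + 4 = 3 + j0.44 → |·| ≈ 3.0321, ∠ ≈ 8.34°
∠G = 0.00° − 8.34° = -8.34°

-8.3°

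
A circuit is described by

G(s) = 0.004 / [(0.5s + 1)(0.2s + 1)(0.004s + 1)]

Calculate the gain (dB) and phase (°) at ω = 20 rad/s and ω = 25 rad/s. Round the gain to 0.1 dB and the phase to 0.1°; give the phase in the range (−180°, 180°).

At ω = 20 rad/s:
pole (1 + j20·0.5) = 1 + j10 → |·| ≈ 10.05, ∠ ≈ 84.29°
pole (1 + j20·0.2) = 1 + j4 → |·| ≈ 4.1231, ∠ ≈ 75.96°
pole (1 + j20·0.004) = 1 + j0.08 → |·| ≈ 1.0032, ∠ ≈ 4.57°
|G| = 0.004 · 1 / (10.05 · 4.1231 · 1.0032) ≈ 9.6224e-05
Gain = 20 log₁₀(9.6224e-05) ≈ -80.33 dB
∠G = (0°) − (84.29° + 75.96° + 4.57°) = -164.82°

At ω = 25 rad/s:
pole (1 + j25·0.5) = 1 + j12.5 → |·| ≈ 12.54, ∠ ≈ 85.43°
pole (1 + j25·0.2) = 1 + j5 → |·| ≈ 5.099, ∠ ≈ 78.69°
pole (1 + j25·0.004) = 1 + j0.1 → |·| ≈ 1.005, ∠ ≈ 5.71°
|G| = 0.004 · 1 / (12.54 · 5.099 · 1.005) ≈ 6.2246e-05
Gain = 20 log₁₀(6.2246e-05) ≈ -84.12 dB
∠G = (0°) − (85.43° + 78.69° + 5.71°) = -169.83°

ω = 20: -80.3 dB, -164.8°; ω = 25: -84.1 dB, -169.8°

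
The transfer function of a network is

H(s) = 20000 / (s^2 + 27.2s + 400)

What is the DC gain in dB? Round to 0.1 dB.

H(0) = 20000 / 400 = 50
20 log₁₀(50) ≈ 33.98 dB

34.0 dB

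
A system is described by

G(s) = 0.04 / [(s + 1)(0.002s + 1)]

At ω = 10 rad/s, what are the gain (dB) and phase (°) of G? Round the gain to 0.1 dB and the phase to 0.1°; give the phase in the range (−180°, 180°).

-48.0 dB, -85.4°

At ω = 10 rad/s:
pole (1 + j10·1) = 1 + j10 → |·| ≈ 10.05, ∠ ≈ 84.29°
pole (1 + j10·0.002) = 1 + j0.02 → |·| ≈ 1.0002, ∠ ≈ 1.15°
|G| = 0.04 · 1 / (10.05 · 1.0002) ≈ 0.0039793
Gain = 20 log₁₀(0.0039793) ≈ -48.00 dB
∠G = (0°) − (84.29° + 1.15°) = -85.44°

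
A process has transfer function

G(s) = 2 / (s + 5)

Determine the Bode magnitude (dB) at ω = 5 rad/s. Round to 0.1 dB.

Substitute s = j5:
Numerator: 2 = 2 + j0
Denominator: (j5) + 5 = 5 + j5
|N| = √(2² + 0²) ≈ 2, ∠N ≈ 0.00°
|D| = √(5² + 5²) ≈ 7.0711, ∠D ≈ 45.00°
|G| = 2 / 7.0711 ≈ 0.28284
Gain = 20 log₁₀(0.28284) ≈ -10.97 dB

-11.0 dB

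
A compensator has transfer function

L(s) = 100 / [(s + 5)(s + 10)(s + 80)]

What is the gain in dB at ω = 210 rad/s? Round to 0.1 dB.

-99.9 dB

At s = jω = j210:
pole (s+5): 5 + j210 → |·| = √(5²+210²) = √44125 ≈ 210.06, ∠ = arctan(210/5) ≈ 88.64°
pole (s+10): 10 + j210 → |·| = √(10²+210²) = √44200 ≈ 210.24, ∠ = arctan(210/10) ≈ 87.27°
pole (s+80): 80 + j210 → |·| = √(80²+210²) = √50500 ≈ 224.72, ∠ = arctan(210/80) ≈ 69.15°
|L| = 100 / 9.9243e+06 ≈ 1.0076e-05
Gain = 20 log₁₀(1.0076e-05) ≈ -99.93 dB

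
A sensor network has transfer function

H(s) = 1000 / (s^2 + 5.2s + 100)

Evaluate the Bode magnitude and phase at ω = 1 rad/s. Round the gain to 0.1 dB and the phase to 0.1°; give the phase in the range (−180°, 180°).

At s = jω = j1:
quadratic: (j1)² + 5.2·j1 + 100 = 99 + j5.2 → |·| ≈ 99.136, ∠ ≈ 3.01°
|H| = 1000 / 99.136 ≈ 10.087
Gain = 20 log₁₀(10.087) ≈ 20.08 dB
∠H = 0.00° − 3.01° = -3.01°

20.1 dB, -3.0°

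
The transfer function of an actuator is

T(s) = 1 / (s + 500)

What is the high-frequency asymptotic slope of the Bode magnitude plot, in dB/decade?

Each pole contributes −20 dB/decade at high frequency; each zero contributes +20 dB/decade.
Net: 0 zero(s) − 1 pole(s) → -20 dB/decade.

-20 dB/decade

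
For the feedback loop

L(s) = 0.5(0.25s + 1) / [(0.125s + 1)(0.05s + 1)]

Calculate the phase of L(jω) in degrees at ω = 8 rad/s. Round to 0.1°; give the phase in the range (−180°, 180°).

At ω = 8 rad/s:
zero (1 + j8·0.25) = 1 + j2 → |·| ≈ 2.2361, ∠ ≈ 63.43°
pole (1 + j8·0.125) = 1 + j1 → |·| ≈ 1.4142, ∠ ≈ 45.00°
pole (1 + j8·0.05) = 1 + j0.4 → |·| ≈ 1.077, ∠ ≈ 21.80°
∠L = (63.43°) − (45.00° + 21.80°) = -3.37°

-3.4°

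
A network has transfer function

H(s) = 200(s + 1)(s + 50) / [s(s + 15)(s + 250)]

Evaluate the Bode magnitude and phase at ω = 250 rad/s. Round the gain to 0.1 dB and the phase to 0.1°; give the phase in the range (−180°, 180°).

-4.8 dB, -53.1°

At s = jω = j250:
zero (s+1): 1 + j250 → |·| = √(1²+250²) = √62501 ≈ 250, ∠ = arctan(250/1) ≈ 89.77°
zero (s+50): 50 + j250 → |·| = √(50²+250²) = √65000 ≈ 254.95, ∠ = arctan(250/50) ≈ 78.69°
pole (s+15): 15 + j250 → |·| = √(15²+250²) = √62725 ≈ 250.45, ∠ = arctan(250/15) ≈ 86.57°
pole (s+250): 250 + j250 → |·| = √(250²+250²) = √125000 ≈ 353.55, ∠ = arctan(250/250) ≈ 45.00°
pole at origin: |s| = 250, ∠ = 90.00° (in denominator)
|H| = 200 · 63738 / 2.2137e+07 ≈ 0.57585
Gain = 20 log₁₀(0.57585) ≈ -4.79 dB
∠H = 168.46° − 221.57° = -53.11°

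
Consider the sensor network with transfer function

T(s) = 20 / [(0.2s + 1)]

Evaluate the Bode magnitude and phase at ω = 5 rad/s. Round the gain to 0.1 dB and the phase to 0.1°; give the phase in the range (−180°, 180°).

At ω = 5 rad/s:
pole (1 + j5·0.2) = 1 + j1 → |·| ≈ 1.4142, ∠ ≈ 45.00°
|T| = 20 · 1 / (1.4142) ≈ 14.142
Gain = 20 log₁₀(14.142) ≈ 23.01 dB
∠T = (0°) − (45.00°) = -45.00°

23.0 dB, -45.0°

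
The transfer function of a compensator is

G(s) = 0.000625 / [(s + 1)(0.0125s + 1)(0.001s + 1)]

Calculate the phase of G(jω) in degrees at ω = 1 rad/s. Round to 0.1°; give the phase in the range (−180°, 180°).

-45.8°

At ω = 1 rad/s:
pole (1 + j1·1) = 1 + j1 → |·| ≈ 1.4142, ∠ ≈ 45.00°
pole (1 + j1·0.0125) = 1 + j0.0125 → |·| ≈ 1.0001, ∠ ≈ 0.72°
pole (1 + j1·0.001) = 1 + j0.001 → |·| ≈ 1, ∠ ≈ 0.06°
∠G = (0°) − (45.00° + 0.72° + 0.06°) = -45.78°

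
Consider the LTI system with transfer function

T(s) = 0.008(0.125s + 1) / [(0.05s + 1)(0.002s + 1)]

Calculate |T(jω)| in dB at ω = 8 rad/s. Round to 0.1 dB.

At ω = 8 rad/s:
zero (1 + j8·0.125) = 1 + j1 → |·| ≈ 1.4142, ∠ ≈ 45.00°
pole (1 + j8·0.05) = 1 + j0.4 → |·| ≈ 1.077, ∠ ≈ 21.80°
pole (1 + j8·0.002) = 1 + j0.016 → |·| ≈ 1.0001, ∠ ≈ 0.92°
|T| = 0.008 · 1.4142 / (1.077 · 1.0001) ≈ 0.010504
Gain = 20 log₁₀(0.010504) ≈ -39.57 dB

-39.6 dB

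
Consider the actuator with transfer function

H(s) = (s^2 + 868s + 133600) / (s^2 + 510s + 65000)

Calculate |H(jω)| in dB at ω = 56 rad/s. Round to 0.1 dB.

Substitute s = j56:
Numerator: (j56)^2 + 868(j56) + 133600 = 130464 + j48608
Denominator: (j56)^2 + 510(j56) + 65000 = 61864 + j28560
|N| = √(130464² + 48608²) ≈ 1.3922e+05, ∠N ≈ 20.43°
|D| = √(61864² + 28560²) ≈ 68138, ∠D ≈ 24.78°
|H| = 1.3922e+05 / 68138 ≈ 2.0432
Gain = 20 log₁₀(2.0432) ≈ 6.21 dB

6.2 dB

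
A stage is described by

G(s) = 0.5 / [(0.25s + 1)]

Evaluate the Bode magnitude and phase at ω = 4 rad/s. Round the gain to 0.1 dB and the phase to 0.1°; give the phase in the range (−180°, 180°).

At ω = 4 rad/s:
pole (1 + j4·0.25) = 1 + j1 → |·| ≈ 1.4142, ∠ ≈ 45.00°
|G| = 0.5 · 1 / (1.4142) ≈ 0.35356
Gain = 20 log₁₀(0.35356) ≈ -9.03 dB
∠G = (0°) − (45.00°) = -45.00°

-9.0 dB, -45.0°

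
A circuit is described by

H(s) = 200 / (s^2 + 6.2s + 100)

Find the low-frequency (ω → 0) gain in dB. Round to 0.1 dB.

6.0 dB

H(0) = 200 / 100 = 2
20 log₁₀(2) ≈ 6.02 dB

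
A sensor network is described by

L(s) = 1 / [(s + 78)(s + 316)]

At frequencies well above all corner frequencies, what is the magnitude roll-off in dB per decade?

Each pole contributes −20 dB/decade at high frequency; each zero contributes +20 dB/decade.
Net: 0 zero(s) − 2 pole(s) → -40 dB/decade.

-40 dB/decade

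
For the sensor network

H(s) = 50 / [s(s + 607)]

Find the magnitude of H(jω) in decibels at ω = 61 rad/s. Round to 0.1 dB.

-57.4 dB

At s = jω = j61:
pole (s+607): 607 + j61 → |·| = √(607²+61²) = √372170 ≈ 610.06, ∠ = arctan(61/607) ≈ 5.74°
pole at origin: |s| = 61, ∠ = 90.00° (in denominator)
|H| = 50 / 37214 ≈ 0.0013436
Gain = 20 log₁₀(0.0013436) ≈ -57.43 dB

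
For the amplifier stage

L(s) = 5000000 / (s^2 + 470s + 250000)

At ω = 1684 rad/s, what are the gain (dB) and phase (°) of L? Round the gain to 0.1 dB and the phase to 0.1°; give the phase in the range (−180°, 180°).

At s = jω = j1684:
quadratic: (j1684)² + 470·j1684 + 250000 = -2585856 + j791480 → |·| ≈ 2.7043e+06, ∠ ≈ 162.98°
|L| = 5000000 / 2.7043e+06 ≈ 1.8489
Gain = 20 log₁₀(1.8489) ≈ 5.34 dB
∠L = 0.00° − 162.98° = -162.98°

5.3 dB, -163.0°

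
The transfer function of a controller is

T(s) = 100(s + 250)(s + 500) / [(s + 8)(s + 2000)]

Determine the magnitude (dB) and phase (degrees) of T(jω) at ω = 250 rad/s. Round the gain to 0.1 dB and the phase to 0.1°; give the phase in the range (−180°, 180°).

At s = jω = j250:
zero (s+250): 250 + j250 → |·| = √(250²+250²) = √125000 ≈ 353.55, ∠ = arctan(250/250) ≈ 45.00°
zero (s+500): 500 + j250 → |·| = √(500²+250²) = √312500 ≈ 559.02, ∠ = arctan(250/500) ≈ 26.57°
pole (s+8): 8 + j250 → |·| = √(8²+250²) = √62564 ≈ 250.13, ∠ = arctan(250/8) ≈ 88.17°
pole (s+2000): 2000 + j250 → |·| = √(2000²+250²) = √4062500 ≈ 2015.6, ∠ = arctan(250/2000) ≈ 7.13°
|T| = 100 · 1.9764e+05 / 5.0416e+05 ≈ 39.202
Gain = 20 log₁₀(39.202) ≈ 31.87 dB
∠T = 71.57° − 95.30° = -23.73°

31.9 dB, -23.7°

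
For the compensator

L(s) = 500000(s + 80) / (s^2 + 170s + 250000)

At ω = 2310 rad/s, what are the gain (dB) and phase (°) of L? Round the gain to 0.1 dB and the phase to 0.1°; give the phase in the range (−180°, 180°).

At s = jω = j2310:
zero (s+80): 80 + j2310 → |·| = √(80²+2310²) = √5342500 ≈ 2311.4, ∠ = arctan(2310/80) ≈ 88.02°
quadratic: (j2310)² + 170·j2310 + 250000 = -5086100 + j392700 → |·| ≈ 5.1012e+06, ∠ ≈ 175.58°
|L| = 500000 · 2311.4 / 5.1012e+06 ≈ 226.55
Gain = 20 log₁₀(226.55) ≈ 47.10 dB
∠L = 88.02° − 175.58° = -87.56°

47.1 dB, -87.6°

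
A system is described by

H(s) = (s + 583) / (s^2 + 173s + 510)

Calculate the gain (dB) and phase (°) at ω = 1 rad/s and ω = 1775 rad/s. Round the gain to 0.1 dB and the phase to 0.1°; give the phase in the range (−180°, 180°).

ω = 1: 0.7 dB, -18.7°; ω = 1775: -64.6 dB, -102.6°

Substitute s = j1:
Numerator: (j1) + 583 = 583 + j1
Denominator: (j1)^2 + 173(j1) + 510 = 509 + j173
|N| = √(583² + 1²) ≈ 583, ∠N ≈ 0.10°
|D| = √(509² + 173²) ≈ 537.6, ∠D ≈ 18.77°
|H| = 583 / 537.6 ≈ 1.0844
Gain = 20 log₁₀(1.0844) ≈ 0.70 dB
∠H = 0.10° − 18.77° = -18.67°

Substitute s = j1775:
Numerator: (j1775) + 583 = 583 + j1775
Denominator: (j1775)^2 + 173(j1775) + 510 = -3150115 + j307075
|N| = √(583² + 1775²) ≈ 1868.3, ∠N ≈ 71.82°
|D| = √(3150115² + 307075²) ≈ 3.165e+06, ∠D ≈ 174.43°
|H| = 1868.3 / 3.165e+06 ≈ 0.0005903
Gain = 20 log₁₀(0.0005903) ≈ -64.58 dB
∠H = 71.82° − 174.43° = -102.61°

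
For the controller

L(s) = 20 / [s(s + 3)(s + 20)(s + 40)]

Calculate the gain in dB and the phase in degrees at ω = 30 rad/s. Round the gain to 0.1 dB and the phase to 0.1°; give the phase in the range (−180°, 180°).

At s = jω = j30:
pole (s+3): 3 + j30 → |·| = √(3²+30²) = √909 ≈ 30.15, ∠ = arctan(30/3) ≈ 84.29°
pole (s+20): 20 + j30 → |·| = √(20²+30²) = √1300 ≈ 36.056, ∠ = arctan(30/20) ≈ 56.31°
pole (s+40): 40 + j30 → |·| = √(40²+30²) = √2500 ≈ 50, ∠ = arctan(30/40) ≈ 36.87°
pole at origin: |s| = 30, ∠ = 90.00° (in denominator)
|L| = 20 / 1.6306e+06 ≈ 1.2265e-05
Gain = 20 log₁₀(1.2265e-05) ≈ -98.23 dB
∠L = 0.00° − 267.47° = -267.47° ≡ 92.53° (principal value)

-98.2 dB, 92.5°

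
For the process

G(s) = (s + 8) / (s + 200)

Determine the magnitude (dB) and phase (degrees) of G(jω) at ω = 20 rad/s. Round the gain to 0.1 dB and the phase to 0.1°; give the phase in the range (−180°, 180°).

At s = jω = j20:
zero (s+8): 8 + j20 → |·| = √(8²+20²) = √464 ≈ 21.541, ∠ = arctan(20/8) ≈ 68.20°
pole (s+200): 200 + j20 → |·| = √(200²+20²) = √40400 ≈ 201, ∠ = arctan(20/200) ≈ 5.71°
|G| = 1 · 21.541 / 201 ≈ 0.10717
Gain = 20 log₁₀(0.10717) ≈ -19.40 dB
∠G = 68.20° − 5.71° = 62.49°

-19.4 dB, 62.5°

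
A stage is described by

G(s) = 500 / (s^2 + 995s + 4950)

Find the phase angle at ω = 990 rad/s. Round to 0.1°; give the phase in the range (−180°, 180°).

-134.7°

Substitute s = j990:
Numerator: 500 = 500 + j0
Denominator: (j990)^2 + 995(j990) + 4950 = -975150 + j985050
|N| = √(500² + 0²) ≈ 500, ∠N ≈ 0.00°
|D| = √(975150² + 985050²) ≈ 1.3861e+06, ∠D ≈ 134.71°
∠G = 0.00° − 134.71° = -134.71°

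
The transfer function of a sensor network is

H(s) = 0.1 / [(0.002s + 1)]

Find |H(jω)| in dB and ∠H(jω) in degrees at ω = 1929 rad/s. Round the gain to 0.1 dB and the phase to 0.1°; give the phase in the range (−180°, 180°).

-32.0 dB, -75.5°

At ω = 1929 rad/s:
pole (1 + j1929·0.002) = 1 + j3.858 → |·| ≈ 3.9855, ∠ ≈ 75.47°
|H| = 0.1 · 1 / (3.9855) ≈ 0.025091
Gain = 20 log₁₀(0.025091) ≈ -32.01 dB
∠H = (0°) − (75.47°) = -75.47°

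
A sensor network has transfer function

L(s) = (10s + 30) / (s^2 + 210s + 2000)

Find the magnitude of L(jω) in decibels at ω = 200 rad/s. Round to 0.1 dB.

-29.0 dB

Substitute s = j200:
Numerator: 10(j200) + 30 = 30 + j2000
Denominator: (j200)^2 + 210(j200) + 2000 = -38000 + j42000
|N| = √(30² + 2000²) ≈ 2000.2, ∠N ≈ 89.14°
|D| = √(38000² + 42000²) ≈ 56639, ∠D ≈ 132.14°
|L| = 2000.2 / 56639 ≈ 0.035315
Gain = 20 log₁₀(0.035315) ≈ -29.04 dB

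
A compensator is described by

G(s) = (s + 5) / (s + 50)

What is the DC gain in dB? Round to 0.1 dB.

-20.0 dB

G(0) = 1·5 / (50) = 0.1
20 log₁₀(0.1) ≈ -20.00 dB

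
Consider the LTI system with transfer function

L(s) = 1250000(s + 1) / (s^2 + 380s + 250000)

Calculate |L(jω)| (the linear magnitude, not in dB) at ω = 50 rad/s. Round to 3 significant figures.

At s = jω = j50:
zero (s+1): 1 + j50 → |·| = √(1²+50²) = √2501 ≈ 50.01, ∠ = arctan(50/1) ≈ 88.85°
quadratic: (j50)² + 380·j50 + 250000 = 247500 + j19000 → |·| ≈ 2.4823e+05, ∠ ≈ 4.39°
|L| = 1250000 · 50.01 / 2.4823e+05 ≈ 251.83

252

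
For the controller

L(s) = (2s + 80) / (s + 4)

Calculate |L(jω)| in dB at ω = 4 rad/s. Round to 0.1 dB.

23.1 dB

Substitute s = j4:
Numerator: 2(j4) + 80 = 80 + j8
Denominator: (j4) + 4 = 4 + j4
|N| = √(80² + 8²) ≈ 80.399, ∠N ≈ 5.71°
|D| = √(4² + 4²) ≈ 5.6569, ∠D ≈ 45.00°
|L| = 80.399 / 5.6569 ≈ 14.213
Gain = 20 log₁₀(14.213) ≈ 23.05 dB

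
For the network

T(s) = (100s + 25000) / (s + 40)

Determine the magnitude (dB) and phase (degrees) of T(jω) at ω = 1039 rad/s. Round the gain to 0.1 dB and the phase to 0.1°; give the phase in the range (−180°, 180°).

Substitute s = j1039:
Numerator: 100(j1039) + 25000 = 25000 + j103900
Denominator: (j1039) + 40 = 40 + j1039
|N| = √(25000² + 103900²) ≈ 1.0687e+05, ∠N ≈ 76.47°
|D| = √(40² + 1039²) ≈ 1039.8, ∠D ≈ 87.80°
|T| = 1.0687e+05 / 1039.8 ≈ 102.78
Gain = 20 log₁₀(102.78) ≈ 40.24 dB
∠T = 76.47° − 87.80° = -11.33°

40.2 dB, -11.3°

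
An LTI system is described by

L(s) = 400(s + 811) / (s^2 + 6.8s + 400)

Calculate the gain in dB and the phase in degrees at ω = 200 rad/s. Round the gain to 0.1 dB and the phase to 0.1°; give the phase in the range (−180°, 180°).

At s = jω = j200:
zero (s+811): 811 + j200 → |·| = √(811²+200²) = √697721 ≈ 835.3, ∠ = arctan(200/811) ≈ 13.85°
quadratic: (j200)² + 6.8·j200 + 400 = -39600 + j1360 → |·| ≈ 39623, ∠ ≈ 178.03°
|L| = 400 · 835.3 / 39623 ≈ 8.4325
Gain = 20 log₁₀(8.4325) ≈ 18.52 dB
∠L = 13.85° − 178.03° = -164.18°

18.5 dB, -164.2°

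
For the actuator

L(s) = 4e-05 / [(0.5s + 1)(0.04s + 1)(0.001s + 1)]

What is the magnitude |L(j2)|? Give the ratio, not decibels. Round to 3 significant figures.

2.82e-05

At ω = 2 rad/s:
pole (1 + j2·0.5) = 1 + j1 → |·| ≈ 1.4142, ∠ ≈ 45.00°
pole (1 + j2·0.04) = 1 + j0.08 → |·| ≈ 1.0032, ∠ ≈ 4.57°
pole (1 + j2·0.001) = 1 + j0.002 → |·| ≈ 1, ∠ ≈ 0.11°
|L| = 4e-05 · 1 / (1.4142 · 1.0032 · 1) ≈ 2.8194e-05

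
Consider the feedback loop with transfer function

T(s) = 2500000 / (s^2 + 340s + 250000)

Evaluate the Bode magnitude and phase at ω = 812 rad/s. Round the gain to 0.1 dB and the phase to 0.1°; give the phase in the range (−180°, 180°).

14.1 dB, -146.0°

At s = jω = j812:
quadratic: (j812)² + 340·j812 + 250000 = -409344 + j276080 → |·| ≈ 4.9374e+05, ∠ ≈ 146.00°
|T| = 2500000 / 4.9374e+05 ≈ 5.0634
Gain = 20 log₁₀(5.0634) ≈ 14.09 dB
∠T = 0.00° − 146.00° = -146.00°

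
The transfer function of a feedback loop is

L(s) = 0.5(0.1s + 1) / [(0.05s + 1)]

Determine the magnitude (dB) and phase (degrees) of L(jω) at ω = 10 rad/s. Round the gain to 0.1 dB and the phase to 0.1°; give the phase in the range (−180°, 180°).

-4.0 dB, 18.4°

At ω = 10 rad/s:
zero (1 + j10·0.1) = 1 + j1 → |·| ≈ 1.4142, ∠ ≈ 45.00°
pole (1 + j10·0.05) = 1 + j0.5 → |·| ≈ 1.118, ∠ ≈ 26.57°
|L| = 0.5 · 1.4142 / (1.118) ≈ 0.63247
Gain = 20 log₁₀(0.63247) ≈ -3.98 dB
∠L = (45.00°) − (26.57°) = 18.43°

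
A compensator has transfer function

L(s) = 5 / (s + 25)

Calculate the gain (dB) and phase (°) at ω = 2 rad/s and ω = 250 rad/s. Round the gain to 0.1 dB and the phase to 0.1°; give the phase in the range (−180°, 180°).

ω = 2: -14.0 dB, -4.6°; ω = 250: -34.0 dB, -84.3°

At s = jω = j2:
pole (s+25): 25 + j2 → |·| = √(25²+2²) = √629 ≈ 25.08, ∠ = arctan(2/25) ≈ 4.57°
|L| = 5 / 25.08 ≈ 0.19936
Gain = 20 log₁₀(0.19936) ≈ -14.01 dB
∠L = 0.00° − 4.57° = -4.57°

At s = jω = j250:
pole (s+25): 25 + j250 → |·| = √(25²+250²) = √63125 ≈ 251.25, ∠ = arctan(250/25) ≈ 84.29°
|L| = 5 / 251.25 ≈ 0.0199
Gain = 20 log₁₀(0.0199) ≈ -34.02 dB
∠L = 0.00° − 84.29° = -84.29°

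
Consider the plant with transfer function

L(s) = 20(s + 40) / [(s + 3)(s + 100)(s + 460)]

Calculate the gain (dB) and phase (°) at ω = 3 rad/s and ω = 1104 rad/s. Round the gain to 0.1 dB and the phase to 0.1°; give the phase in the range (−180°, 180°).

ω = 3: -47.7 dB, -42.8°; ω = 1104: -96.4 dB, -154.1°

At s = jω = j3:
zero (s+40): 40 + j3 → |·| = √(40²+3²) = √1609 ≈ 40.112, ∠ = arctan(3/40) ≈ 4.29°
pole (s+3): 3 + j3 → |·| = √(3²+3²) = √18 ≈ 4.2426, ∠ = arctan(3/3) ≈ 45.00°
pole (s+100): 100 + j3 → |·| = √(100²+3²) = √10009 ≈ 100.04, ∠ = arctan(3/100) ≈ 1.72°
pole (s+460): 460 + j3 → |·| = √(460²+3²) = √211609 ≈ 460.01, ∠ = arctan(3/460) ≈ 0.37°
|L| = 20 · 40.112 / 1.9524e+05 ≈ 0.004109
Gain = 20 log₁₀(0.004109) ≈ -47.73 dB
∠L = 4.29° − 47.09° = -42.80°

At s = jω = j1104:
zero (s+40): 40 + j1104 → |·| = √(40²+1104²) = √1220416 ≈ 1104.7, ∠ = arctan(1104/40) ≈ 87.92°
pole (s+3): 3 + j1104 → |·| = √(3²+1104²) = √1218825 ≈ 1104, ∠ = arctan(1104/3) ≈ 89.84°
pole (s+100): 100 + j1104 → |·| = √(100²+1104²) = √1228816 ≈ 1108.5, ∠ = arctan(1104/100) ≈ 84.82°
pole (s+460): 460 + j1104 → |·| = √(460²+1104²) = √1430416 ≈ 1196, ∠ = arctan(1104/460) ≈ 67.38°
|L| = 20 · 1104.7 / 1.4636e+09 ≈ 1.5096e-05
Gain = 20 log₁₀(1.5096e-05) ≈ -96.42 dB
∠L = 87.92° − 242.04° = -154.12°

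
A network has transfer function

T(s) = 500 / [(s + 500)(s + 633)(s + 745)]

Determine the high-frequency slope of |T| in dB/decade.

Each pole contributes −20 dB/decade at high frequency; each zero contributes +20 dB/decade.
Net: 0 zero(s) − 3 pole(s) → -60 dB/decade.

-60 dB/decade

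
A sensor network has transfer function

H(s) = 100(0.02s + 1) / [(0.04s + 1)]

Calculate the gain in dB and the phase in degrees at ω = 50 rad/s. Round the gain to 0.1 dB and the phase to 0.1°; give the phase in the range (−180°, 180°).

At ω = 50 rad/s:
zero (1 + j50·0.02) = 1 + j1 → |·| ≈ 1.4142, ∠ ≈ 45.00°
pole (1 + j50·0.04) = 1 + j2 → |·| ≈ 2.2361, ∠ ≈ 63.43°
|H| = 100 · 1.4142 / (2.2361) ≈ 63.244
Gain = 20 log₁₀(63.244) ≈ 36.02 dB
∠H = (45.00°) − (63.43°) = -18.43°

36.0 dB, -18.4°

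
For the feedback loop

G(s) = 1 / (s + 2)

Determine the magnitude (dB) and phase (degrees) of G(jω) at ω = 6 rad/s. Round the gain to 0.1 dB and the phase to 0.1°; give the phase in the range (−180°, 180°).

-16.0 dB, -71.6°

At s = jω = j6:
pole (s+2): 2 + j6 → |·| = √(2²+6²) = √40 ≈ 6.3246, ∠ = arctan(6/2) ≈ 71.57°
|G| = 1 / 6.3246 ≈ 0.15811
Gain = 20 log₁₀(0.15811) ≈ -16.02 dB
∠G = 0.00° − 71.57° = -71.57°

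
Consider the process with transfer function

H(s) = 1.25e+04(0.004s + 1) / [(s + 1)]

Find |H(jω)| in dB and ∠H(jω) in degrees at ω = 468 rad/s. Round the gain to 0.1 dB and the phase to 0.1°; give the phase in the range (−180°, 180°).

At ω = 468 rad/s:
zero (1 + j468·0.004) = 1 + j1.872 → |·| ≈ 2.1224, ∠ ≈ 61.89°
pole (1 + j468·1) = 1 + j468 → |·| ≈ 468, ∠ ≈ 89.88°
|H| = 1.25e+04 · 2.1224 / (468) ≈ 56.688
Gain = 20 log₁₀(56.688) ≈ 35.07 dB
∠H = (61.89°) − (89.88°) = -27.99°

35.1 dB, -28.0°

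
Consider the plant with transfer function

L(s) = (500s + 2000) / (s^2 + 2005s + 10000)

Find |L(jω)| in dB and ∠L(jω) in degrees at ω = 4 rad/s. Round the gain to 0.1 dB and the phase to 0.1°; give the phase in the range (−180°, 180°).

-13.1 dB, 6.2°

Substitute s = j4:
Numerator: 500(j4) + 2000 = 2000 + j2000
Denominator: (j4)^2 + 2005(j4) + 10000 = 9984 + j8020
|N| = √(2000² + 2000²) ≈ 2828.4, ∠N ≈ 45.00°
|D| = √(9984² + 8020²) ≈ 12806, ∠D ≈ 38.77°
|L| = 2828.4 / 12806 ≈ 0.22087
Gain = 20 log₁₀(0.22087) ≈ -13.12 dB
∠L = 45.00° − 38.77° = 6.23°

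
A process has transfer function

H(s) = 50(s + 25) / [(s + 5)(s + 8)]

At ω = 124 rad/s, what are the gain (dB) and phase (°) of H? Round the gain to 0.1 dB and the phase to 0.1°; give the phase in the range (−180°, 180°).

-7.7 dB, -95.4°

At s = jω = j124:
zero (s+25): 25 + j124 → |·| = √(25²+124²) = √16001 ≈ 126.5, ∠ = arctan(124/25) ≈ 78.60°
pole (s+5): 5 + j124 → |·| = √(5²+124²) = √15401 ≈ 124.1, ∠ = arctan(124/5) ≈ 87.69°
pole (s+8): 8 + j124 → |·| = √(8²+124²) = √15440 ≈ 124.26, ∠ = arctan(124/8) ≈ 86.31°
|H| = 50 · 126.5 / 15421 ≈ 0.41015
Gain = 20 log₁₀(0.41015) ≈ -7.74 dB
∠H = 78.60° − 174.00° = -95.40°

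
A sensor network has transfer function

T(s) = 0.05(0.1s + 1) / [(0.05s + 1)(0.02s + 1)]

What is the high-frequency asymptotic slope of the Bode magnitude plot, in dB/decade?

Each pole contributes −20 dB/decade at high frequency; each zero contributes +20 dB/decade.
Net: 1 zero(s) − 2 pole(s) → -20 dB/decade.

-20 dB/decade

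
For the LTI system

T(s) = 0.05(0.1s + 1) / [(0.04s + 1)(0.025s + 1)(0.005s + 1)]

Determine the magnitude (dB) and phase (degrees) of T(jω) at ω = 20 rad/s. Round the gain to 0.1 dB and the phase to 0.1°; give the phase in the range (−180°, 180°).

At ω = 20 rad/s:
zero (1 + j20·0.1) = 1 + j2 → |·| ≈ 2.2361, ∠ ≈ 63.43°
pole (1 + j20·0.04) = 1 + j0.8 → |·| ≈ 1.2806, ∠ ≈ 38.66°
pole (1 + j20·0.025) = 1 + j0.5 → |·| ≈ 1.118, ∠ ≈ 26.57°
pole (1 + j20·0.005) = 1 + j0.1 → |·| ≈ 1.005, ∠ ≈ 5.71°
|T| = 0.05 · 2.2361 / (1.2806 · 1.118 · 1.005) ≈ 0.077703
Gain = 20 log₁₀(0.077703) ≈ -22.19 dB
∠T = (63.43°) − (38.66° + 26.57° + 5.71°) = -7.51°

-22.2 dB, -7.5°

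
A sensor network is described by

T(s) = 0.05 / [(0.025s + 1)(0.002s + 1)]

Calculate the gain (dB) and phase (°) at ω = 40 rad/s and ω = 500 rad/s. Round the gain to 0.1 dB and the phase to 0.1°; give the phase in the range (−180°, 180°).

At ω = 40 rad/s:
pole (1 + j40·0.025) = 1 + j1 → |·| ≈ 1.4142, ∠ ≈ 45.00°
pole (1 + j40·0.002) = 1 + j0.08 → |·| ≈ 1.0032, ∠ ≈ 4.57°
|T| = 0.05 · 1 / (1.4142 · 1.0032) ≈ 0.035243
Gain = 20 log₁₀(0.035243) ≈ -29.06 dB
∠T = (0°) − (45.00° + 4.57°) = -49.57°

At ω = 500 rad/s:
pole (1 + j500·0.025) = 1 + j12.5 → |·| ≈ 12.54, ∠ ≈ 85.43°
pole (1 + j500·0.002) = 1 + j1 → |·| ≈ 1.4142, ∠ ≈ 45.00°
|T| = 0.05 · 1 / (12.54 · 1.4142) ≈ 0.0028194
Gain = 20 log₁₀(0.0028194) ≈ -51.00 dB
∠T = (0°) − (85.43° + 45.00°) = -130.43°

ω = 40: -29.1 dB, -49.6°; ω = 500: -51.0 dB, -130.4°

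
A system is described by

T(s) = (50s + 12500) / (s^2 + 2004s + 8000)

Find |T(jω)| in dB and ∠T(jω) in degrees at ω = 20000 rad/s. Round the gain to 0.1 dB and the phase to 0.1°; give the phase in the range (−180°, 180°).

Substitute s = j20000:
Numerator: 50(j20000) + 12500 = 12500 + j1000000
Denominator: (j20000)^2 + 2004(j20000) + 8000 = -399992000 + j40080000
|N| = √(12500² + 1000000²) ≈ 1.0001e+06, ∠N ≈ 89.28°
|D| = √(399992000² + 40080000²) ≈ 4.02e+08, ∠D ≈ 174.28°
|T| = 1.0001e+06 / 4.02e+08 ≈ 0.0024878
Gain = 20 log₁₀(0.0024878) ≈ -52.08 dB
∠T = 89.28° − 174.28° = -85.00°

-52.1 dB, -85.0°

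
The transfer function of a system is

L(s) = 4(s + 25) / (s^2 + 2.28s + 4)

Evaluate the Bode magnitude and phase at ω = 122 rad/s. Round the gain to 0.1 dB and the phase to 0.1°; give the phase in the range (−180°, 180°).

-29.5 dB, -100.5°

At s = jω = j122:
zero (s+25): 25 + j122 → |·| = √(25²+122²) = √15509 ≈ 124.54, ∠ = arctan(122/25) ≈ 78.42°
quadratic: (j122)² + 2.28·j122 + 4 = -14880 + j278.16 → |·| ≈ 14883, ∠ ≈ 178.93°
|L| = 4 · 124.54 / 14883 ≈ 0.033472
Gain = 20 log₁₀(0.033472) ≈ -29.51 dB
∠L = 78.42° − 178.93° = -100.51°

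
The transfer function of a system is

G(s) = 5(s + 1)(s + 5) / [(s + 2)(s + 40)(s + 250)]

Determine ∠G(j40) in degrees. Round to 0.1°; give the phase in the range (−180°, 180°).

At s = jω = j40:
zero (s+1): 1 + j40 → |·| = √(1²+40²) = √1601 ≈ 40.012, ∠ = arctan(40/1) ≈ 88.57°
zero (s+5): 5 + j40 → |·| = √(5²+40²) = √1625 ≈ 40.311, ∠ = arctan(40/5) ≈ 82.87°
pole (s+2): 2 + j40 → |·| = √(2²+40²) = √1604 ≈ 40.05, ∠ = arctan(40/2) ≈ 87.14°
pole (s+40): 40 + j40 → |·| = √(40²+40²) = √3200 ≈ 56.569, ∠ = arctan(40/40) ≈ 45.00°
pole (s+250): 250 + j40 → |·| = √(250²+40²) = √64100 ≈ 253.18, ∠ = arctan(40/250) ≈ 9.09°
∠G = 171.44° − 141.23° = 30.21°

30.2°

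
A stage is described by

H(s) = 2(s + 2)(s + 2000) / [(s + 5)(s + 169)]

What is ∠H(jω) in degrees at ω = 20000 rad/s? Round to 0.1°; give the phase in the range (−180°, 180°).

-5.2°

At s = jω = j20000:
zero (s+2): 2 + j20000 → |·| = √(2²+20000²) = √400000004 ≈ 20000, ∠ = arctan(20000/2) ≈ 89.99°
zero (s+2000): 2000 + j20000 → |·| = √(2000²+20000²) = √404000000 ≈ 20100, ∠ = arctan(20000/2000) ≈ 84.29°
pole (s+5): 5 + j20000 → |·| = √(5²+20000²) = √400000025 ≈ 20000, ∠ = arctan(20000/5) ≈ 89.99°
pole (s+169): 169 + j20000 → |·| = √(169²+20000²) = √400028561 ≈ 20001, ∠ = arctan(20000/169) ≈ 89.52°
∠H = 174.28° − 179.51° = -5.23°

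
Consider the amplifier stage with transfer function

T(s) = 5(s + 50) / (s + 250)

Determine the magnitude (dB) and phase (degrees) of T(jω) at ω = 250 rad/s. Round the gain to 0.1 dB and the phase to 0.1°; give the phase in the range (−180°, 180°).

11.1 dB, 33.7°

At s = jω = j250:
zero (s+50): 50 + j250 → |·| = √(50²+250²) = √65000 ≈ 254.95, ∠ = arctan(250/50) ≈ 78.69°
pole (s+250): 250 + j250 → |·| = √(250²+250²) = √125000 ≈ 353.55, ∠ = arctan(250/250) ≈ 45.00°
|T| = 5 · 254.95 / 353.55 ≈ 3.6056
Gain = 20 log₁₀(3.6056) ≈ 11.14 dB
∠T = 78.69° − 45.00° = 33.69°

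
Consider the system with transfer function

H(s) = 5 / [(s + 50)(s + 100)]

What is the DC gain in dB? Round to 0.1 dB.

H(0) = 5 / (50·100) = 0.001
20 log₁₀(0.001) ≈ -60.00 dB

-60.0 dB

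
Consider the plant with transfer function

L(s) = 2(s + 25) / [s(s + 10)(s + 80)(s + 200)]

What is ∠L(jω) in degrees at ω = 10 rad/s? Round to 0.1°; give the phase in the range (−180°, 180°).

-123.2°

At s = jω = j10:
zero (s+25): 25 + j10 → |·| = √(25²+10²) = √725 ≈ 26.926, ∠ = arctan(10/25) ≈ 21.80°
pole (s+10): 10 + j10 → |·| = √(10²+10²) = √200 ≈ 14.142, ∠ = arctan(10/10) ≈ 45.00°
pole (s+80): 80 + j10 → |·| = √(80²+10²) = √6500 ≈ 80.623, ∠ = arctan(10/80) ≈ 7.13°
pole (s+200): 200 + j10 → |·| = √(200²+10²) = √40100 ≈ 200.25, ∠ = arctan(10/200) ≈ 2.86°
pole at origin: |s| = 10, ∠ = 90.00° (in denominator)
∠L = 21.80° − 144.99° = -123.19°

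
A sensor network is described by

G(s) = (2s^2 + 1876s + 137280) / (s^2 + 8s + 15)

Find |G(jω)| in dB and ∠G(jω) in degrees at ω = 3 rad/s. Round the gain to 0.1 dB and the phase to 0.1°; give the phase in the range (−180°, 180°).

Substitute s = j3:
Numerator: 2(j3)^2 + 1876(j3) + 137280 = 137262 + j5628
Denominator: (j3)^2 + 8(j3) + 15 = 6 + j24
|N| = √(137262² + 5628²) ≈ 1.3738e+05, ∠N ≈ 2.35°
|D| = √(6² + 24²) ≈ 24.739, ∠D ≈ 75.96°
|G| = 1.3738e+05 / 24.739 ≈ 5553.2
Gain = 20 log₁₀(5553.2) ≈ 74.89 dB
∠G = 2.35° − 75.96° = -73.61°

74.9 dB, -73.6°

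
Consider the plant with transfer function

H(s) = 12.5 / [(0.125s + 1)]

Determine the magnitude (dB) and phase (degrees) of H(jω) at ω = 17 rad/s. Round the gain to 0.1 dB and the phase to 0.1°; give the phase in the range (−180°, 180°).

14.5 dB, -64.8°

At ω = 17 rad/s:
pole (1 + j17·0.125) = 1 + j2.125 → |·| ≈ 2.3485, ∠ ≈ 64.80°
|H| = 12.5 · 1 / (2.3485) ≈ 5.3225
Gain = 20 log₁₀(5.3225) ≈ 14.52 dB
∠H = (0°) − (64.80°) = -64.80°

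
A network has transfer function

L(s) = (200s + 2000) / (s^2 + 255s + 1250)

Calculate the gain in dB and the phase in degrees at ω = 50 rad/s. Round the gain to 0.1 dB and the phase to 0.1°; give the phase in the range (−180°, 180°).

Substitute s = j50:
Numerator: 200(j50) + 2000 = 2000 + j10000
Denominator: (j50)^2 + 255(j50) + 1250 = -1250 + j12750
|N| = √(2000² + 10000²) ≈ 10198, ∠N ≈ 78.69°
|D| = √(1250² + 12750²) ≈ 12811, ∠D ≈ 95.60°
|L| = 10198 / 12811 ≈ 0.79603
Gain = 20 log₁₀(0.79603) ≈ -1.98 dB
∠L = 78.69° − 95.60° = -16.91°

-2.0 dB, -16.9°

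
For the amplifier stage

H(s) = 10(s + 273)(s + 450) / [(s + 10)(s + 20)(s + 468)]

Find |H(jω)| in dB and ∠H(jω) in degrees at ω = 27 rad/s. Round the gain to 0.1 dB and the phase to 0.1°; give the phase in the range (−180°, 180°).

8.7 dB, -117.4°

At s = jω = j27:
zero (s+273): 273 + j27 → |·| = √(273²+27²) = √75258 ≈ 274.33, ∠ = arctan(27/273) ≈ 5.65°
zero (s+450): 450 + j27 → |·| = √(450²+27²) = √203229 ≈ 450.81, ∠ = arctan(27/450) ≈ 3.43°
pole (s+10): 10 + j27 → |·| = √(10²+27²) = √829 ≈ 28.792, ∠ = arctan(27/10) ≈ 69.68°
pole (s+20): 20 + j27 → |·| = √(20²+27²) = √1129 ≈ 33.601, ∠ = arctan(27/20) ≈ 53.47°
pole (s+468): 468 + j27 → |·| = √(468²+27²) = √219753 ≈ 468.78, ∠ = arctan(27/468) ≈ 3.30°
|H| = 10 · 1.2367e+05 / 4.5352e+05 ≈ 2.7269
Gain = 20 log₁₀(2.7269) ≈ 8.71 dB
∠H = 9.08° − 126.45° = -117.37°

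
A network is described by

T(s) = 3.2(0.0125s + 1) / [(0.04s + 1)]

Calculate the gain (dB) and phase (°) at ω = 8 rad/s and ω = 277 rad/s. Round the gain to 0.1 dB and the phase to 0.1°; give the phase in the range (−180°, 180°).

ω = 8: 9.7 dB, -12.0°; ω = 277: 0.3 dB, -11.0°

At ω = 8 rad/s:
zero (1 + j8·0.0125) = 1 + j0.1 → |·| ≈ 1.005, ∠ ≈ 5.71°
pole (1 + j8·0.04) = 1 + j0.32 → |·| ≈ 1.05, ∠ ≈ 17.74°
|T| = 3.2 · 1.005 / (1.05) ≈ 3.0629
Gain = 20 log₁₀(3.0629) ≈ 9.72 dB
∠T = (5.71°) − (17.74°) = -12.03°

At ω = 277 rad/s:
zero (1 + j277·0.0125) = 1 + j3.4625 → |·| ≈ 3.604, ∠ ≈ 73.89°
pole (1 + j277·0.04) = 1 + j11.08 → |·| ≈ 11.125, ∠ ≈ 84.84°
|T| = 3.2 · 3.604 / (11.125) ≈ 1.0367
Gain = 20 log₁₀(1.0367) ≈ 0.31 dB
∠T = (73.89°) − (84.84°) = -10.95°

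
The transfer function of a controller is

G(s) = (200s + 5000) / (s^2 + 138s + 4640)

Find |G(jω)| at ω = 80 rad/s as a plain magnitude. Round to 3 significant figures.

Substitute s = j80:
Numerator: 200(j80) + 5000 = 5000 + j16000
Denominator: (j80)^2 + 138(j80) + 4640 = -1760 + j11040
|N| = √(5000² + 16000²) ≈ 16763, ∠N ≈ 72.65°
|D| = √(1760² + 11040²) ≈ 11179, ∠D ≈ 99.06°
|G| = 16763 / 11179 ≈ 1.4995

1.50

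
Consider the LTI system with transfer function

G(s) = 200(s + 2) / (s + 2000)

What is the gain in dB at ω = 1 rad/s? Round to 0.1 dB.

-13.0 dB

At s = jω = j1:
zero (s+2): 2 + j1 → |·| = √(2²+1²) = √5 ≈ 2.2361, ∠ = arctan(1/2) ≈ 26.57°
pole (s+2000): 2000 + j1 → |·| = √(2000²+1²) = √4000001 ≈ 2000, ∠ = arctan(1/2000) ≈ 0.03°
|G| = 200 · 2.2361 / 2000 ≈ 0.22361
Gain = 20 log₁₀(0.22361) ≈ -13.01 dB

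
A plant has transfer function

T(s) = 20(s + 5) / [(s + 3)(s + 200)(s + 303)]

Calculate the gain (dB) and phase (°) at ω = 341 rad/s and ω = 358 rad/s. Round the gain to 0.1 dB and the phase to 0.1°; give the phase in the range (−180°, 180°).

At s = jω = j341:
zero (s+5): 5 + j341 → |·| = √(5²+341²) = √116306 ≈ 341.04, ∠ = arctan(341/5) ≈ 89.16°
pole (s+3): 3 + j341 → |·| = √(3²+341²) = √116290 ≈ 341.01, ∠ = arctan(341/3) ≈ 89.50°
pole (s+200): 200 + j341 → |·| = √(200²+341²) = √156281 ≈ 395.32, ∠ = arctan(341/200) ≈ 59.61°
pole (s+303): 303 + j341 → |·| = √(303²+341²) = √208090 ≈ 456.17, ∠ = arctan(341/303) ≈ 48.38°
|T| = 20 · 341.04 / 6.1495e+07 ≈ 0.00011092
Gain = 20 log₁₀(0.00011092) ≈ -79.10 dB
∠T = 89.16° − 197.49° = -108.33°

At s = jω = j358:
zero (s+5): 5 + j358 → |·| = √(5²+358²) = √128189 ≈ 358.03, ∠ = arctan(358/5) ≈ 89.20°
pole (s+3): 3 + j358 → |·| = √(3²+358²) = √128173 ≈ 358.01, ∠ = arctan(358/3) ≈ 89.52°
pole (s+200): 200 + j358 → |·| = √(200²+358²) = √168164 ≈ 410.08, ∠ = arctan(358/200) ≈ 60.81°
pole (s+303): 303 + j358 → |·| = √(303²+358²) = √219973 ≈ 469.01, ∠ = arctan(358/303) ≈ 49.76°
|T| = 20 · 358.03 / 6.8857e+07 ≈ 0.00010399
Gain = 20 log₁₀(0.00010399) ≈ -79.66 dB
∠T = 89.20° − 200.09° = -110.89°

ω = 341: -79.1 dB, -108.3°; ω = 358: -79.7 dB, -110.9°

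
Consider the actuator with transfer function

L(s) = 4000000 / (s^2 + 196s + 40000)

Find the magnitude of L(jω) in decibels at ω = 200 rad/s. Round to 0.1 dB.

40.2 dB

At s = jω = j200:
quadratic: (j200)² + 196·j200 + 40000 = 0 + j39200 → |·| ≈ 39200, ∠ ≈ 90.00°
|L| = 4000000 / 39200 ≈ 102.04
Gain = 20 log₁₀(102.04) ≈ 40.18 dB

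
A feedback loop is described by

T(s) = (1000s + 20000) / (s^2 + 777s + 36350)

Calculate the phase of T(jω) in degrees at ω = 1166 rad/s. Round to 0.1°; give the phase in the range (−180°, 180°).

Substitute s = j1166:
Numerator: 1000(j1166) + 20000 = 20000 + j1166000
Denominator: (j1166)^2 + 777(j1166) + 36350 = -1323206 + j905982
|N| = √(20000² + 1166000²) ≈ 1.1662e+06, ∠N ≈ 89.02°
|D| = √(1323206² + 905982²) ≈ 1.6036e+06, ∠D ≈ 145.60°
∠T = 89.02° − 145.60° = -56.58°

-56.6°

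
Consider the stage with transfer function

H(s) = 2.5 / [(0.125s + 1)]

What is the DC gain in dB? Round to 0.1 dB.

H(0) = 2.5 · 1 / 1 = 2.5
20 log₁₀(2.5) ≈ 7.96 dB

8.0 dB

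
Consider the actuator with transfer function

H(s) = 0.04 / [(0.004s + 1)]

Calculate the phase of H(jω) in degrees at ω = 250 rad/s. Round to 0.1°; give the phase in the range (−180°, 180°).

At ω = 250 rad/s:
pole (1 + j250·0.004) = 1 + j1 → |·| ≈ 1.4142, ∠ ≈ 45.00°
∠H = (0°) − (45.00°) = -45.00°

-45.0°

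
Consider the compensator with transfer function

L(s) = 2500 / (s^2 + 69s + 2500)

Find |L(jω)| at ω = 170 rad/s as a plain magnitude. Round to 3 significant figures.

0.0865

At s = jω = j170:
quadratic: (j170)² + 69·j170 + 2500 = -26400 + j11730 → |·| ≈ 28889, ∠ ≈ 156.04°
|L| = 2500 / 28889 ≈ 0.086538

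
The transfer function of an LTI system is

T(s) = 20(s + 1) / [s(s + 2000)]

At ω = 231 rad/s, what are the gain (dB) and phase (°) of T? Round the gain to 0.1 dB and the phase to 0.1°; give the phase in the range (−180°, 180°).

At s = jω = j231:
zero (s+1): 1 + j231 → |·| = √(1²+231²) = √53362 ≈ 231, ∠ = arctan(231/1) ≈ 89.75°
pole (s+2000): 2000 + j231 → |·| = √(2000²+231²) = √4053361 ≈ 2013.3, ∠ = arctan(231/2000) ≈ 6.59°
pole at origin: |s| = 231, ∠ = 90.00° (in denominator)
|T| = 20 · 231 / 4.6507e+05 ≈ 0.009934
Gain = 20 log₁₀(0.009934) ≈ -40.06 dB
∠T = 89.75° − 96.59° = -6.84°

-40.1 dB, -6.8°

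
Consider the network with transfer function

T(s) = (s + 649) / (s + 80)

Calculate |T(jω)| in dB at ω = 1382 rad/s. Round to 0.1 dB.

0.9 dB

Substitute s = j1382:
Numerator: (j1382) + 649 = 649 + j1382
Denominator: (j1382) + 80 = 80 + j1382
|N| = √(649² + 1382²) ≈ 1526.8, ∠N ≈ 64.84°
|D| = √(80² + 1382²) ≈ 1384.3, ∠D ≈ 86.69°
|T| = 1526.8 / 1384.3 ≈ 1.1029
Gain = 20 log₁₀(1.1029) ≈ 0.85 dB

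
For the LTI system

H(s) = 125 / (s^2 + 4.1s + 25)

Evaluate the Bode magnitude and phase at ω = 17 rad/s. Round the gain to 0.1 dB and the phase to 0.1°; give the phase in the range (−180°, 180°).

At s = jω = j17:
quadratic: (j17)² + 4.1·j17 + 25 = -264 + j69.7 → |·| ≈ 273.05, ∠ ≈ 165.21°
|H| = 125 / 273.05 ≈ 0.45779
Gain = 20 log₁₀(0.45779) ≈ -6.79 dB
∠H = 0.00° − 165.21° = -165.21°

-6.8 dB, -165.2°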